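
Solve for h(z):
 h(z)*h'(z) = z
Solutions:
 h(z) = -sqrt(C1 + z^2)
 h(z) = sqrt(C1 + z^2)


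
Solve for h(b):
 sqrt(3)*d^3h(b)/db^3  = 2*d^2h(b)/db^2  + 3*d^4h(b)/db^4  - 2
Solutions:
 h(b) = C1 + C2*b + b^2/2 + (C3*sin(sqrt(21)*b/6) + C4*cos(sqrt(21)*b/6))*exp(sqrt(3)*b/6)


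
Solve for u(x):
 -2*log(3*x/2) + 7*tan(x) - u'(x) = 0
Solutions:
 u(x) = C1 - 2*x*log(x) - 2*x*log(3) + 2*x*log(2) + 2*x - 7*log(cos(x))


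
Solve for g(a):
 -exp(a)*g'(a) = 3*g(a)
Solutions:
 g(a) = C1*exp(3*exp(-a))


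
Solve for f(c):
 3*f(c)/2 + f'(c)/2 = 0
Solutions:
 f(c) = C1*exp(-3*c)


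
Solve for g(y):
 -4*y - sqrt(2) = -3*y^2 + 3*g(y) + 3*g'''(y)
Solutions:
 g(y) = C3*exp(-y) + y^2 - 4*y/3 + (C1*sin(sqrt(3)*y/2) + C2*cos(sqrt(3)*y/2))*exp(y/2) - sqrt(2)/3


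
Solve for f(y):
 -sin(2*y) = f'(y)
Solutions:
 f(y) = C1 + cos(2*y)/2


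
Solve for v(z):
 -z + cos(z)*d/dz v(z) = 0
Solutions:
 v(z) = C1 + Integral(z/cos(z), z)


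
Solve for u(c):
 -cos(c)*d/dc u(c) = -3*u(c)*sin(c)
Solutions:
 u(c) = C1/cos(c)^3


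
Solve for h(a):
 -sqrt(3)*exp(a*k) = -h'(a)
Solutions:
 h(a) = C1 + sqrt(3)*exp(a*k)/k


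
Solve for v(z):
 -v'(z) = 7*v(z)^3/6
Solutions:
 v(z) = -sqrt(3)*sqrt(-1/(C1 - 7*z))
 v(z) = sqrt(3)*sqrt(-1/(C1 - 7*z))


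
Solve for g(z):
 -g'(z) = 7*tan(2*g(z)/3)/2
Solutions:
 g(z) = -3*asin(C1*exp(-7*z/3))/2 + 3*pi/2
 g(z) = 3*asin(C1*exp(-7*z/3))/2


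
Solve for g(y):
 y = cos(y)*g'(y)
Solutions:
 g(y) = C1 + Integral(y/cos(y), y)


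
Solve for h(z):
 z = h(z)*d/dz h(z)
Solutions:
 h(z) = -sqrt(C1 + z^2)
 h(z) = sqrt(C1 + z^2)


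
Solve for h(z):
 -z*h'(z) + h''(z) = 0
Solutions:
 h(z) = C1 + C2*erfi(sqrt(2)*z/2)


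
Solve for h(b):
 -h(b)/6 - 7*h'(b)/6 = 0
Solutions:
 h(b) = C1*exp(-b/7)


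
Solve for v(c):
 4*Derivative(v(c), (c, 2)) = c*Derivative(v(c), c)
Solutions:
 v(c) = C1 + C2*erfi(sqrt(2)*c/4)


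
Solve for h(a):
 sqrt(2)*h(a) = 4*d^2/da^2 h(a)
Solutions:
 h(a) = C1*exp(-2^(1/4)*a/2) + C2*exp(2^(1/4)*a/2)


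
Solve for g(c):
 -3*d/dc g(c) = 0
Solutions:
 g(c) = C1


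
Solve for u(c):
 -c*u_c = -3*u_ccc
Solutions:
 u(c) = C1 + Integral(C2*airyai(3^(2/3)*c/3) + C3*airybi(3^(2/3)*c/3), c)


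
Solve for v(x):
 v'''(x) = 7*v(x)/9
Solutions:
 v(x) = C3*exp(21^(1/3)*x/3) + (C1*sin(3^(5/6)*7^(1/3)*x/6) + C2*cos(3^(5/6)*7^(1/3)*x/6))*exp(-21^(1/3)*x/6)


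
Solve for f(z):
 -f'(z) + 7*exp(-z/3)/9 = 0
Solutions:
 f(z) = C1 - 7*exp(-z/3)/3


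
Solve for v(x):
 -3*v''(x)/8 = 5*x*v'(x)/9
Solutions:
 v(x) = C1 + C2*erf(2*sqrt(15)*x/9)


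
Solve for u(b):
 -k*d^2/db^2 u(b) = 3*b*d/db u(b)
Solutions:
 u(b) = C1 + C2*sqrt(k)*erf(sqrt(6)*b*sqrt(1/k)/2)


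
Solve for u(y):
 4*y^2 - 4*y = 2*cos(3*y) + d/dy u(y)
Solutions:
 u(y) = C1 + 4*y^3/3 - 2*y^2 - 2*sin(3*y)/3


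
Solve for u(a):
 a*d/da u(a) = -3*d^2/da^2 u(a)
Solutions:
 u(a) = C1 + C2*erf(sqrt(6)*a/6)


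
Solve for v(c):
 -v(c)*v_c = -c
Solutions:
 v(c) = -sqrt(C1 + c^2)
 v(c) = sqrt(C1 + c^2)


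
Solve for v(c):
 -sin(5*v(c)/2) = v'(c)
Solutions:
 v(c) = -2*acos((-C1 - exp(5*c))/(C1 - exp(5*c)))/5 + 4*pi/5
 v(c) = 2*acos((-C1 - exp(5*c))/(C1 - exp(5*c)))/5


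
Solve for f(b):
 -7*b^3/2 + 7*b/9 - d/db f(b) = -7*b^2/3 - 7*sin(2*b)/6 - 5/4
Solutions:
 f(b) = C1 - 7*b^4/8 + 7*b^3/9 + 7*b^2/18 + 5*b/4 - 7*cos(2*b)/12


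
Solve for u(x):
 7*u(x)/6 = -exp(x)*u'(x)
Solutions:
 u(x) = C1*exp(7*exp(-x)/6)


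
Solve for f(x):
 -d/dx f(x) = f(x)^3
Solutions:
 f(x) = -sqrt(2)*sqrt(-1/(C1 - x))/2
 f(x) = sqrt(2)*sqrt(-1/(C1 - x))/2


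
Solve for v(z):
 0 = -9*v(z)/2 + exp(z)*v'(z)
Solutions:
 v(z) = C1*exp(-9*exp(-z)/2)


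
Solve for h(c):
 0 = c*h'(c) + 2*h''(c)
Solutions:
 h(c) = C1 + C2*erf(c/2)


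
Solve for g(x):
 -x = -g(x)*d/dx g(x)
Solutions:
 g(x) = -sqrt(C1 + x^2)
 g(x) = sqrt(C1 + x^2)


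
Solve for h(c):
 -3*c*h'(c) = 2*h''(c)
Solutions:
 h(c) = C1 + C2*erf(sqrt(3)*c/2)


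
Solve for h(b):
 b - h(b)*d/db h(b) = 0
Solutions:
 h(b) = -sqrt(C1 + b^2)
 h(b) = sqrt(C1 + b^2)


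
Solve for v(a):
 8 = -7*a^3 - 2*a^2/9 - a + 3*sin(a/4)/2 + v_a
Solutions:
 v(a) = C1 + 7*a^4/4 + 2*a^3/27 + a^2/2 + 8*a + 6*cos(a/4)


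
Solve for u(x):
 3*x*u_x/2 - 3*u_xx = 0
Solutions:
 u(x) = C1 + C2*erfi(x/2)


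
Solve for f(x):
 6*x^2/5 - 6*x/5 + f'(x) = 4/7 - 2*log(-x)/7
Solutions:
 f(x) = C1 - 2*x^3/5 + 3*x^2/5 - 2*x*log(-x)/7 + 6*x/7


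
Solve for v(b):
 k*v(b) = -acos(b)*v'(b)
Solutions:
 v(b) = C1*exp(-k*Integral(1/acos(b), b))


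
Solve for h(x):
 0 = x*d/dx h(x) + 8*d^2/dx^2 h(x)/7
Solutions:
 h(x) = C1 + C2*erf(sqrt(7)*x/4)


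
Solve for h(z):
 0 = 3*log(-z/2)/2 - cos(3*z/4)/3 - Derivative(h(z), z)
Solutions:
 h(z) = C1 + 3*z*log(-z)/2 - 3*z/2 - 3*z*log(2)/2 - 4*sin(3*z/4)/9


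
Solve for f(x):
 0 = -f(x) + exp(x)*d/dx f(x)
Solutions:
 f(x) = C1*exp(-exp(-x))


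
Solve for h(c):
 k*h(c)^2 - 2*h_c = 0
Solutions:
 h(c) = -2/(C1 + c*k)


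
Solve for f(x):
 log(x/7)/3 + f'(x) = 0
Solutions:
 f(x) = C1 - x*log(x)/3 + x/3 + x*log(7)/3


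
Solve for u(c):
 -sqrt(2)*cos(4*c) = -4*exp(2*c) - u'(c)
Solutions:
 u(c) = C1 - 2*exp(2*c) + sqrt(2)*sin(4*c)/4


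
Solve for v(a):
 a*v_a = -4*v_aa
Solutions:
 v(a) = C1 + C2*erf(sqrt(2)*a/4)


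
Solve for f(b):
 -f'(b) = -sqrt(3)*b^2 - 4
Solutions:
 f(b) = C1 + sqrt(3)*b^3/3 + 4*b


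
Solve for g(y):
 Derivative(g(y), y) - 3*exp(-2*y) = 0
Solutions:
 g(y) = C1 - 3*exp(-2*y)/2


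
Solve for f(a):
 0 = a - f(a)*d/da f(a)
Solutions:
 f(a) = -sqrt(C1 + a^2)
 f(a) = sqrt(C1 + a^2)


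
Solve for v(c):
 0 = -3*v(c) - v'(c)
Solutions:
 v(c) = C1*exp(-3*c)


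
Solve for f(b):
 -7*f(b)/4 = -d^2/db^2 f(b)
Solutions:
 f(b) = C1*exp(-sqrt(7)*b/2) + C2*exp(sqrt(7)*b/2)


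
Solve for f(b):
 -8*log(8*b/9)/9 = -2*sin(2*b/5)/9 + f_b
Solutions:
 f(b) = C1 - 8*b*log(b)/9 - 8*b*log(2)/3 + 8*b/9 + 16*b*log(3)/9 - 5*cos(2*b/5)/9


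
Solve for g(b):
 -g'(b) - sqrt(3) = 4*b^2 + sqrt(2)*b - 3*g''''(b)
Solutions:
 g(b) = C1 + C4*exp(3^(2/3)*b/3) - 4*b^3/3 - sqrt(2)*b^2/2 - sqrt(3)*b + (C2*sin(3^(1/6)*b/2) + C3*cos(3^(1/6)*b/2))*exp(-3^(2/3)*b/6)


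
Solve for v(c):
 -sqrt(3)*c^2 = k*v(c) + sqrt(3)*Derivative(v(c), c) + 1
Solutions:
 v(c) = C1*exp(-sqrt(3)*c*k/3) - sqrt(3)*c^2/k + 6*c/k^2 - 1/k - 6*sqrt(3)/k^3


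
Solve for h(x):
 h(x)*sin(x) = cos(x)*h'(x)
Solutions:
 h(x) = C1/cos(x)


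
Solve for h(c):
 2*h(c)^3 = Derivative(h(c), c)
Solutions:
 h(c) = -sqrt(2)*sqrt(-1/(C1 + 2*c))/2
 h(c) = sqrt(2)*sqrt(-1/(C1 + 2*c))/2


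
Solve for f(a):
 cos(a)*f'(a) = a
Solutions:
 f(a) = C1 + Integral(a/cos(a), a)


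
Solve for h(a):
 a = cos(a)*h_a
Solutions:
 h(a) = C1 + Integral(a/cos(a), a)


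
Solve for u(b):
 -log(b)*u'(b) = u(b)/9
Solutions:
 u(b) = C1*exp(-li(b)/9)


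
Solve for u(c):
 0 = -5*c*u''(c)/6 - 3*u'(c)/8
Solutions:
 u(c) = C1 + C2*c^(11/20)


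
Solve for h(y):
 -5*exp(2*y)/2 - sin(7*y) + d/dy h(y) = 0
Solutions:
 h(y) = C1 + 5*exp(2*y)/4 - cos(7*y)/7


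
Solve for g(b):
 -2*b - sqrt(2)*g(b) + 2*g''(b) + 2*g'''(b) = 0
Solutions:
 g(b) = C1*exp(-b*(2*2^(2/3)/(-4 + sqrt(-16 + (4 - 27*sqrt(2))^2) + 27*sqrt(2))^(1/3) + 4 + 2^(1/3)*(-4 + sqrt(-16 + (4 - 27*sqrt(2))^2) + 27*sqrt(2))^(1/3))/12)*sin(2^(1/3)*sqrt(3)*b*(-(-4 + sqrt(-16 + (4 - 27*sqrt(2))^2) + 27*sqrt(2))^(1/3) + 2*2^(1/3)/(-4 + sqrt(-16 + (4 - 27*sqrt(2))^2) + 27*sqrt(2))^(1/3))/12) + C2*exp(-b*(2*2^(2/3)/(-4 + sqrt(-16 + (4 - 27*sqrt(2))^2) + 27*sqrt(2))^(1/3) + 4 + 2^(1/3)*(-4 + sqrt(-16 + (4 - 27*sqrt(2))^2) + 27*sqrt(2))^(1/3))/12)*cos(2^(1/3)*sqrt(3)*b*(-(-4 + sqrt(-16 + (4 - 27*sqrt(2))^2) + 27*sqrt(2))^(1/3) + 2*2^(1/3)/(-4 + sqrt(-16 + (4 - 27*sqrt(2))^2) + 27*sqrt(2))^(1/3))/12) + C3*exp(b*(-2 + 2*2^(2/3)/(-4 + sqrt(-16 + (4 - 27*sqrt(2))^2) + 27*sqrt(2))^(1/3) + 2^(1/3)*(-4 + sqrt(-16 + (4 - 27*sqrt(2))^2) + 27*sqrt(2))^(1/3))/6) - sqrt(2)*b


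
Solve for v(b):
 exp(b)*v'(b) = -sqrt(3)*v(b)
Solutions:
 v(b) = C1*exp(sqrt(3)*exp(-b))


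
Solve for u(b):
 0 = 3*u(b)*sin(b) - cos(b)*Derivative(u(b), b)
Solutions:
 u(b) = C1/cos(b)^3


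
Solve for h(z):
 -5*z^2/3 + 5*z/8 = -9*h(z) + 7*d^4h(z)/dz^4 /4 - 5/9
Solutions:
 h(z) = C1*exp(-sqrt(6)*7^(3/4)*z/7) + C2*exp(sqrt(6)*7^(3/4)*z/7) + C3*sin(sqrt(6)*7^(3/4)*z/7) + C4*cos(sqrt(6)*7^(3/4)*z/7) + 5*z^2/27 - 5*z/72 - 5/81


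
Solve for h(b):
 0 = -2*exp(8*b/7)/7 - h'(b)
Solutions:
 h(b) = C1 - exp(8*b/7)/4


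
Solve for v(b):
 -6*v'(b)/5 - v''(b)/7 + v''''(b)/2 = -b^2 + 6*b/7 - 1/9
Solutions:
 v(b) = C1 + C2*exp(-b*(5*2^(2/3)*2205^(1/3)/(sqrt(1749279) + 1323)^(1/3) + 1050^(1/3)*(sqrt(1749279) + 1323)^(1/3))/210)*sin(3^(1/6)*b*(-3^(2/3)*350^(1/3)*(sqrt(1749279) + 1323)^(1/3) + 15*2^(2/3)*245^(1/3)/(sqrt(1749279) + 1323)^(1/3))/210) + C3*exp(-b*(5*2^(2/3)*2205^(1/3)/(sqrt(1749279) + 1323)^(1/3) + 1050^(1/3)*(sqrt(1749279) + 1323)^(1/3))/210)*cos(3^(1/6)*b*(-3^(2/3)*350^(1/3)*(sqrt(1749279) + 1323)^(1/3) + 15*2^(2/3)*245^(1/3)/(sqrt(1749279) + 1323)^(1/3))/210) + C4*exp(b*(5*2^(2/3)*2205^(1/3)/(sqrt(1749279) + 1323)^(1/3) + 1050^(1/3)*(sqrt(1749279) + 1323)^(1/3))/105) + 5*b^3/18 - 115*b^2/252 + 355*b/1764


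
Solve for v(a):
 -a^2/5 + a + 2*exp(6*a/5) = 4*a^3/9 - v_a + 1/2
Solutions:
 v(a) = C1 + a^4/9 + a^3/15 - a^2/2 + a/2 - 5*exp(6*a/5)/3


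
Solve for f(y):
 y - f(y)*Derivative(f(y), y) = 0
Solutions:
 f(y) = -sqrt(C1 + y^2)
 f(y) = sqrt(C1 + y^2)


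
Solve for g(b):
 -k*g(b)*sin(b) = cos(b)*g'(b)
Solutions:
 g(b) = C1*exp(k*log(cos(b)))


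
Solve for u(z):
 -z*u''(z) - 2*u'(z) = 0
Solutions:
 u(z) = C1 + C2/z


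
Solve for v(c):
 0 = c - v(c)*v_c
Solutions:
 v(c) = -sqrt(C1 + c^2)
 v(c) = sqrt(C1 + c^2)


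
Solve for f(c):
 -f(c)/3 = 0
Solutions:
 f(c) = 0


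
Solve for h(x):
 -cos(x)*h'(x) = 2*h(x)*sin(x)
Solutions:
 h(x) = C1*cos(x)^2


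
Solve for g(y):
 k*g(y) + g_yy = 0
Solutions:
 g(y) = C1*exp(-y*sqrt(-k)) + C2*exp(y*sqrt(-k))


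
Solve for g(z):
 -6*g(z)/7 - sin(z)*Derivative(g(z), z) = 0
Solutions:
 g(z) = C1*(cos(z) + 1)^(3/7)/(cos(z) - 1)^(3/7)


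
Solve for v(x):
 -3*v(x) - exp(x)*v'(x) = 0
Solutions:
 v(x) = C1*exp(3*exp(-x))


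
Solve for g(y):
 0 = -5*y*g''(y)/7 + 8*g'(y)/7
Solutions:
 g(y) = C1 + C2*y^(13/5)


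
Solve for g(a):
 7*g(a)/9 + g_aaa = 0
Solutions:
 g(a) = C3*exp(-21^(1/3)*a/3) + (C1*sin(3^(5/6)*7^(1/3)*a/6) + C2*cos(3^(5/6)*7^(1/3)*a/6))*exp(21^(1/3)*a/6)


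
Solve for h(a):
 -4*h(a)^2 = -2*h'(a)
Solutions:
 h(a) = -1/(C1 + 2*a)


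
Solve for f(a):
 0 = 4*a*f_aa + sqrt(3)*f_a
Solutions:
 f(a) = C1 + C2*a^(1 - sqrt(3)/4)


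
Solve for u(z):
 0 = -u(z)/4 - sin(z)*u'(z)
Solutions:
 u(z) = C1*(cos(z) + 1)^(1/8)/(cos(z) - 1)^(1/8)


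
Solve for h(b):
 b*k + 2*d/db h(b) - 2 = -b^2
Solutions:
 h(b) = C1 - b^3/6 - b^2*k/4 + b


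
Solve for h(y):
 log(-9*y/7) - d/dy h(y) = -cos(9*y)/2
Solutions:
 h(y) = C1 + y*log(-y) - y*log(7) - y + 2*y*log(3) + sin(9*y)/18


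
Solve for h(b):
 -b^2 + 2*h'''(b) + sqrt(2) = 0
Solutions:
 h(b) = C1 + C2*b + C3*b^2 + b^5/120 - sqrt(2)*b^3/12


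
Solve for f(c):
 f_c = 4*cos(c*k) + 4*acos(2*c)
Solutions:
 f(c) = C1 + 4*c*acos(2*c) - 2*sqrt(1 - 4*c^2) + 4*Piecewise((sin(c*k)/k, Ne(k, 0)), (c, True))


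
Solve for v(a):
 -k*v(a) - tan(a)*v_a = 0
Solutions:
 v(a) = C1*exp(-k*log(sin(a)))


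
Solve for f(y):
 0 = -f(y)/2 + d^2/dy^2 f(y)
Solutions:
 f(y) = C1*exp(-sqrt(2)*y/2) + C2*exp(sqrt(2)*y/2)


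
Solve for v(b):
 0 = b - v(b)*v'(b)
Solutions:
 v(b) = -sqrt(C1 + b^2)
 v(b) = sqrt(C1 + b^2)


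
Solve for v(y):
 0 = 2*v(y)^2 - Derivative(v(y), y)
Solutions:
 v(y) = -1/(C1 + 2*y)


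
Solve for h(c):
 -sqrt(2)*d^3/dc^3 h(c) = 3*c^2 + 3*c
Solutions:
 h(c) = C1 + C2*c + C3*c^2 - sqrt(2)*c^5/40 - sqrt(2)*c^4/16


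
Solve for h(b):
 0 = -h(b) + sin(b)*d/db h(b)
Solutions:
 h(b) = C1*sqrt(cos(b) - 1)/sqrt(cos(b) + 1)


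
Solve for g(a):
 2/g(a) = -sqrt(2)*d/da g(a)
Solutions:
 g(a) = -sqrt(C1 - 2*sqrt(2)*a)
 g(a) = sqrt(C1 - 2*sqrt(2)*a)


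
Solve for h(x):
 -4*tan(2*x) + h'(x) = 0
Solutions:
 h(x) = C1 - 2*log(cos(2*x))


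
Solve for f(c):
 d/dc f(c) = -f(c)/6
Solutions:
 f(c) = C1*exp(-c/6)


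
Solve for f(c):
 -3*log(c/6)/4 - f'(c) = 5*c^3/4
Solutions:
 f(c) = C1 - 5*c^4/16 - 3*c*log(c)/4 + 3*c/4 + 3*c*log(6)/4


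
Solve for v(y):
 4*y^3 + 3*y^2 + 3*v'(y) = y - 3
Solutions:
 v(y) = C1 - y^4/3 - y^3/3 + y^2/6 - y


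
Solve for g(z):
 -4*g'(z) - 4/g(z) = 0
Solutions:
 g(z) = -sqrt(C1 - 2*z)
 g(z) = sqrt(C1 - 2*z)


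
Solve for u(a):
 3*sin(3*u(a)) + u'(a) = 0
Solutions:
 u(a) = -acos((-C1 - exp(18*a))/(C1 - exp(18*a)))/3 + 2*pi/3
 u(a) = acos((-C1 - exp(18*a))/(C1 - exp(18*a)))/3


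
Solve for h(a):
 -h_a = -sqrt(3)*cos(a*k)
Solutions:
 h(a) = C1 + sqrt(3)*sin(a*k)/k


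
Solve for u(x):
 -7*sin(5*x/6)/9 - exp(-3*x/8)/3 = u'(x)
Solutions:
 u(x) = C1 + 14*cos(5*x/6)/15 + 8*exp(-3*x/8)/9


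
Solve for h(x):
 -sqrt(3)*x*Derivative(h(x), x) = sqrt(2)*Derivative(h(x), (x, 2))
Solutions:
 h(x) = C1 + C2*erf(6^(1/4)*x/2)


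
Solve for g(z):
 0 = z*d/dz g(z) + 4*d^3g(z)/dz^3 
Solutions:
 g(z) = C1 + Integral(C2*airyai(-2^(1/3)*z/2) + C3*airybi(-2^(1/3)*z/2), z)


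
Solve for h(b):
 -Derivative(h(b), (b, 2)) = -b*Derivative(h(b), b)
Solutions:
 h(b) = C1 + C2*erfi(sqrt(2)*b/2)


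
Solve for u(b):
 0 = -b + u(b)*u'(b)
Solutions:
 u(b) = -sqrt(C1 + b^2)
 u(b) = sqrt(C1 + b^2)


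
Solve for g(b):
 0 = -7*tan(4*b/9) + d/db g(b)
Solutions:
 g(b) = C1 - 63*log(cos(4*b/9))/4


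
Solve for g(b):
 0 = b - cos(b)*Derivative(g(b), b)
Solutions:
 g(b) = C1 + Integral(b/cos(b), b)


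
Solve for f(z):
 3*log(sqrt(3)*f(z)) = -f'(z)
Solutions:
 2*Integral(1/(2*log(_y) + log(3)), (_y, f(z)))/3 = C1 - z


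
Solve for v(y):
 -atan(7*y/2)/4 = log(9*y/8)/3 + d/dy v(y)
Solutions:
 v(y) = C1 - y*log(y)/3 - y*atan(7*y/2)/4 - 2*y*log(3)/3 + y/3 + y*log(2) + log(49*y^2 + 4)/28


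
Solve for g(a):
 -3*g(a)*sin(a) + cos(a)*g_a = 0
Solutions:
 g(a) = C1/cos(a)^3


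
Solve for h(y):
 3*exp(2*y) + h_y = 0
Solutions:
 h(y) = C1 - 3*exp(2*y)/2


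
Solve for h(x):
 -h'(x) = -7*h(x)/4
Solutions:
 h(x) = C1*exp(7*x/4)


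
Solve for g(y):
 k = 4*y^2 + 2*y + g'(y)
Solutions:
 g(y) = C1 + k*y - 4*y^3/3 - y^2


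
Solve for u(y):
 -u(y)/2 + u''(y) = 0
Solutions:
 u(y) = C1*exp(-sqrt(2)*y/2) + C2*exp(sqrt(2)*y/2)


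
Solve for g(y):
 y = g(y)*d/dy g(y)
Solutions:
 g(y) = -sqrt(C1 + y^2)
 g(y) = sqrt(C1 + y^2)


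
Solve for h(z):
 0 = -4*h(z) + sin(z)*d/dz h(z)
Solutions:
 h(z) = C1*(cos(z)^2 - 2*cos(z) + 1)/(cos(z)^2 + 2*cos(z) + 1)


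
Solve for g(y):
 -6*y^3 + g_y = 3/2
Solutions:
 g(y) = C1 + 3*y^4/2 + 3*y/2


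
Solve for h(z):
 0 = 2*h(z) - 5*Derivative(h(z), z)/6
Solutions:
 h(z) = C1*exp(12*z/5)


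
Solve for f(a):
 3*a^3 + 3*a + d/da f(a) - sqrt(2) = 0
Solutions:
 f(a) = C1 - 3*a^4/4 - 3*a^2/2 + sqrt(2)*a


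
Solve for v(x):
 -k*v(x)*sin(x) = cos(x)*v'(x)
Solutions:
 v(x) = C1*exp(k*log(cos(x)))


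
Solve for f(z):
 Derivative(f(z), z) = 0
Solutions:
 f(z) = C1


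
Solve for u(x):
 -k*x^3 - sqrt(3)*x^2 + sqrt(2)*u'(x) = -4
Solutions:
 u(x) = C1 + sqrt(2)*k*x^4/8 + sqrt(6)*x^3/6 - 2*sqrt(2)*x


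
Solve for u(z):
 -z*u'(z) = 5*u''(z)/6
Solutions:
 u(z) = C1 + C2*erf(sqrt(15)*z/5)


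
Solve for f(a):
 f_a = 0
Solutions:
 f(a) = C1


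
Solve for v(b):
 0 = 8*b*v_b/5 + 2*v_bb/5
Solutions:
 v(b) = C1 + C2*erf(sqrt(2)*b)


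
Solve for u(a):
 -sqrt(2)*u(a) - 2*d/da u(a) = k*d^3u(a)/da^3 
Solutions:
 u(a) = C1*exp(2^(1/3)*a*(6^(1/3)*(sqrt(6)*sqrt((27 + 16/k)/k^2) + 9*sqrt(2)/k)^(1/3)/12 - 2^(1/3)*3^(5/6)*I*(sqrt(6)*sqrt((27 + 16/k)/k^2) + 9*sqrt(2)/k)^(1/3)/12 + 4/(k*(-3^(1/3) + 3^(5/6)*I)*(sqrt(6)*sqrt((27 + 16/k)/k^2) + 9*sqrt(2)/k)^(1/3)))) + C2*exp(2^(1/3)*a*(6^(1/3)*(sqrt(6)*sqrt((27 + 16/k)/k^2) + 9*sqrt(2)/k)^(1/3)/12 + 2^(1/3)*3^(5/6)*I*(sqrt(6)*sqrt((27 + 16/k)/k^2) + 9*sqrt(2)/k)^(1/3)/12 - 4/(k*(3^(1/3) + 3^(5/6)*I)*(sqrt(6)*sqrt((27 + 16/k)/k^2) + 9*sqrt(2)/k)^(1/3)))) + C3*exp(6^(1/3)*a*(-2^(1/3)*(sqrt(6)*sqrt((27 + 16/k)/k^2) + 9*sqrt(2)/k)^(1/3) + 4*3^(1/3)/(k*(sqrt(6)*sqrt((27 + 16/k)/k^2) + 9*sqrt(2)/k)^(1/3)))/6)


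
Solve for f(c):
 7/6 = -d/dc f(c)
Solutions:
 f(c) = C1 - 7*c/6


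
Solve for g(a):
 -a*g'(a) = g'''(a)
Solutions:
 g(a) = C1 + Integral(C2*airyai(-a) + C3*airybi(-a), a)


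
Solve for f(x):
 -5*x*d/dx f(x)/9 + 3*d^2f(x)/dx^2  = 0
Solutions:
 f(x) = C1 + C2*erfi(sqrt(30)*x/18)


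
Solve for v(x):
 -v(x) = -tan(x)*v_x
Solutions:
 v(x) = C1*sin(x)


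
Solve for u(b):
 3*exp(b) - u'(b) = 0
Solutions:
 u(b) = C1 + 3*exp(b)


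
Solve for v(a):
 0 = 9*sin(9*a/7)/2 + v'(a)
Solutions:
 v(a) = C1 + 7*cos(9*a/7)/2


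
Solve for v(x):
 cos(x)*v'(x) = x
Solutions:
 v(x) = C1 + Integral(x/cos(x), x)


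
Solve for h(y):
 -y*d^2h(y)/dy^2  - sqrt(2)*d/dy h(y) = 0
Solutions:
 h(y) = C1 + C2*y^(1 - sqrt(2))


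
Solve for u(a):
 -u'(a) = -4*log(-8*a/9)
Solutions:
 u(a) = C1 + 4*a*log(-a) + 4*a*(-2*log(3) - 1 + 3*log(2))


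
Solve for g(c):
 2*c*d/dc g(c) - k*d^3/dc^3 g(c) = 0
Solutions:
 g(c) = C1 + Integral(C2*airyai(2^(1/3)*c*(1/k)^(1/3)) + C3*airybi(2^(1/3)*c*(1/k)^(1/3)), c)


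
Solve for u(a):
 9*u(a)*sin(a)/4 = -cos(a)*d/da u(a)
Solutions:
 u(a) = C1*cos(a)^(9/4)


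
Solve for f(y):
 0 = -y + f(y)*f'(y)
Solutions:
 f(y) = -sqrt(C1 + y^2)
 f(y) = sqrt(C1 + y^2)


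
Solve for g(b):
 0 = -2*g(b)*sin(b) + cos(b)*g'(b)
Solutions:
 g(b) = C1/cos(b)^2


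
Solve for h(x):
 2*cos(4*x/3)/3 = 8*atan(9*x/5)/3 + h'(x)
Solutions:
 h(x) = C1 - 8*x*atan(9*x/5)/3 + 20*log(81*x^2 + 25)/27 + sin(4*x/3)/2


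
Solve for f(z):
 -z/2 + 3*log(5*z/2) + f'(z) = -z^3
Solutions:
 f(z) = C1 - z^4/4 + z^2/4 - 3*z*log(z) - 3*z*log(5) + 3*z*log(2) + 3*z


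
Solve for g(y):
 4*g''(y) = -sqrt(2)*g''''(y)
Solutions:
 g(y) = C1 + C2*y + C3*sin(2^(3/4)*y) + C4*cos(2^(3/4)*y)


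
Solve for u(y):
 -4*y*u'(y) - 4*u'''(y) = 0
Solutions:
 u(y) = C1 + Integral(C2*airyai(-y) + C3*airybi(-y), y)


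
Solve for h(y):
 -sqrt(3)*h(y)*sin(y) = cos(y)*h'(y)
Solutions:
 h(y) = C1*cos(y)^(sqrt(3))


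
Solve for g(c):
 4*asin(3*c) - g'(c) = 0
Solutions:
 g(c) = C1 + 4*c*asin(3*c) + 4*sqrt(1 - 9*c^2)/3


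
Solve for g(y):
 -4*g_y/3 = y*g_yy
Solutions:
 g(y) = C1 + C2/y^(1/3)


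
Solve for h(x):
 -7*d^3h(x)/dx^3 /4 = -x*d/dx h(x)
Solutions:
 h(x) = C1 + Integral(C2*airyai(14^(2/3)*x/7) + C3*airybi(14^(2/3)*x/7), x)


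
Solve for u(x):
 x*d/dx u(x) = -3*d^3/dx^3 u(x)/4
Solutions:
 u(x) = C1 + Integral(C2*airyai(-6^(2/3)*x/3) + C3*airybi(-6^(2/3)*x/3), x)


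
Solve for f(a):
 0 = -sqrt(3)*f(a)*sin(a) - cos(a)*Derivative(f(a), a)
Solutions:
 f(a) = C1*cos(a)^(sqrt(3))


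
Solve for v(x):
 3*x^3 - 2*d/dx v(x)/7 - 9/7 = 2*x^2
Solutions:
 v(x) = C1 + 21*x^4/8 - 7*x^3/3 - 9*x/2


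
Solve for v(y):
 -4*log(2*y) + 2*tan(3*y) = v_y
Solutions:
 v(y) = C1 - 4*y*log(y) - 4*y*log(2) + 4*y - 2*log(cos(3*y))/3


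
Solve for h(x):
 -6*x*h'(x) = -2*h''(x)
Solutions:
 h(x) = C1 + C2*erfi(sqrt(6)*x/2)


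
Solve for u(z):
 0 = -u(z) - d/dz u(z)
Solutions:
 u(z) = C1*exp(-z)


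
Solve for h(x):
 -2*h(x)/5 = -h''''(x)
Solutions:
 h(x) = C1*exp(-2^(1/4)*5^(3/4)*x/5) + C2*exp(2^(1/4)*5^(3/4)*x/5) + C3*sin(2^(1/4)*5^(3/4)*x/5) + C4*cos(2^(1/4)*5^(3/4)*x/5)


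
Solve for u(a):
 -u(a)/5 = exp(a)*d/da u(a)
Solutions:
 u(a) = C1*exp(exp(-a)/5)


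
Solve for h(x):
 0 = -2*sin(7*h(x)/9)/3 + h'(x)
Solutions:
 -2*x/3 + 9*log(cos(7*h(x)/9) - 1)/14 - 9*log(cos(7*h(x)/9) + 1)/14 = C1


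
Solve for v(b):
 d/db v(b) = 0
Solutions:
 v(b) = C1


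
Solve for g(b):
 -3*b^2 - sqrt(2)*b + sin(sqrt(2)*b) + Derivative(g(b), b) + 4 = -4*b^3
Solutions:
 g(b) = C1 - b^4 + b^3 + sqrt(2)*b^2/2 - 4*b + sqrt(2)*cos(sqrt(2)*b)/2


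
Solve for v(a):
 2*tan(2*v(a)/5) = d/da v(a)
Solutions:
 v(a) = -5*asin(C1*exp(4*a/5))/2 + 5*pi/2
 v(a) = 5*asin(C1*exp(4*a/5))/2


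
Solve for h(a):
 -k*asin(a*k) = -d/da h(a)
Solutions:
 h(a) = C1 + k*Piecewise((a*asin(a*k) + sqrt(-a^2*k^2 + 1)/k, Ne(k, 0)), (0, True))


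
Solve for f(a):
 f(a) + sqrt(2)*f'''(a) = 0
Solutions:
 f(a) = C3*exp(-2^(5/6)*a/2) + (C1*sin(2^(5/6)*sqrt(3)*a/4) + C2*cos(2^(5/6)*sqrt(3)*a/4))*exp(2^(5/6)*a/4)


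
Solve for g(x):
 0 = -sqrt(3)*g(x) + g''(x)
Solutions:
 g(x) = C1*exp(-3^(1/4)*x) + C2*exp(3^(1/4)*x)


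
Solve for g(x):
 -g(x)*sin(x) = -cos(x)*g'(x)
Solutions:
 g(x) = C1/cos(x)


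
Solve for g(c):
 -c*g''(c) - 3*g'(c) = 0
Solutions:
 g(c) = C1 + C2/c^2


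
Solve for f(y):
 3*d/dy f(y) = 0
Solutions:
 f(y) = C1


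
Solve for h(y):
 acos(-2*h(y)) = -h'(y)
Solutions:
 Integral(1/acos(-2*_y), (_y, h(y))) = C1 - y


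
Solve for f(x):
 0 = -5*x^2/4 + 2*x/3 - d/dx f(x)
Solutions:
 f(x) = C1 - 5*x^3/12 + x^2/3


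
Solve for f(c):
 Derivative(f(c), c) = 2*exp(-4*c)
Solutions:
 f(c) = C1 - exp(-4*c)/2


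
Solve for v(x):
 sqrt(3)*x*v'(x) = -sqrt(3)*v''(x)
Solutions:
 v(x) = C1 + C2*erf(sqrt(2)*x/2)


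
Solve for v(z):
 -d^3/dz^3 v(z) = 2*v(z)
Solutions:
 v(z) = C3*exp(-2^(1/3)*z) + (C1*sin(2^(1/3)*sqrt(3)*z/2) + C2*cos(2^(1/3)*sqrt(3)*z/2))*exp(2^(1/3)*z/2)


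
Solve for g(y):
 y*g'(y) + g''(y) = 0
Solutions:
 g(y) = C1 + C2*erf(sqrt(2)*y/2)


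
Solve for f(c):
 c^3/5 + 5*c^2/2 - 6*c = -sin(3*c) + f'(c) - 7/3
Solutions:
 f(c) = C1 + c^4/20 + 5*c^3/6 - 3*c^2 + 7*c/3 - cos(3*c)/3


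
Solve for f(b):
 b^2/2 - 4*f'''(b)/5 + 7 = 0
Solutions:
 f(b) = C1 + C2*b + C3*b^2 + b^5/96 + 35*b^3/24


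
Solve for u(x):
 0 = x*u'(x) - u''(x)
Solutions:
 u(x) = C1 + C2*erfi(sqrt(2)*x/2)


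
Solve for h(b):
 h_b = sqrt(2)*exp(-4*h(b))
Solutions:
 h(b) = log(-I*(C1 + 4*sqrt(2)*b)^(1/4))
 h(b) = log(I*(C1 + 4*sqrt(2)*b)^(1/4))
 h(b) = log(-(C1 + 4*sqrt(2)*b)^(1/4))
 h(b) = log(C1 + 4*sqrt(2)*b)/4


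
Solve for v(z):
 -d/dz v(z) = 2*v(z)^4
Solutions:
 v(z) = (-3^(2/3) - 3*3^(1/6)*I)*(1/(C1 + 2*z))^(1/3)/6
 v(z) = (-3^(2/3) + 3*3^(1/6)*I)*(1/(C1 + 2*z))^(1/3)/6
 v(z) = (1/(C1 + 6*z))^(1/3)


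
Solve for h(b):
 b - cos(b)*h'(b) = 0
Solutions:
 h(b) = C1 + Integral(b/cos(b), b)


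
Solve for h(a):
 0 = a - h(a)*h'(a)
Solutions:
 h(a) = -sqrt(C1 + a^2)
 h(a) = sqrt(C1 + a^2)


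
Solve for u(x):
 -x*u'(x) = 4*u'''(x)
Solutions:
 u(x) = C1 + Integral(C2*airyai(-2^(1/3)*x/2) + C3*airybi(-2^(1/3)*x/2), x)


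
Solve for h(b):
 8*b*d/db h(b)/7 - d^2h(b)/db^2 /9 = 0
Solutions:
 h(b) = C1 + C2*erfi(6*sqrt(7)*b/7)


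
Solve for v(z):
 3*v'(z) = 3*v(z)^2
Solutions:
 v(z) = -1/(C1 + z)


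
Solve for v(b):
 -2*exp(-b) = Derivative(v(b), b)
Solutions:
 v(b) = C1 + 2*exp(-b)


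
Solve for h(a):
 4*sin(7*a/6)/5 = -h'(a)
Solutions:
 h(a) = C1 + 24*cos(7*a/6)/35


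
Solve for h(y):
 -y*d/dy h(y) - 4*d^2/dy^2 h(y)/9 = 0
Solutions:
 h(y) = C1 + C2*erf(3*sqrt(2)*y/4)


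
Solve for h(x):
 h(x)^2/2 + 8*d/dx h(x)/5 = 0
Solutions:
 h(x) = 16/(C1 + 5*x)


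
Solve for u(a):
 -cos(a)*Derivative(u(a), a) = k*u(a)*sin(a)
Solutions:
 u(a) = C1*exp(k*log(cos(a)))


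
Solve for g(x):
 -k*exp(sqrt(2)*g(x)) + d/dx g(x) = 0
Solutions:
 g(x) = sqrt(2)*(2*log(-1/(C1 + k*x)) - log(2))/4


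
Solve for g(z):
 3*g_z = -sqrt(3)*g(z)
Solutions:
 g(z) = C1*exp(-sqrt(3)*z/3)


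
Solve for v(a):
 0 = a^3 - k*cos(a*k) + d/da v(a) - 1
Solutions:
 v(a) = C1 - a^4/4 + a + sin(a*k)


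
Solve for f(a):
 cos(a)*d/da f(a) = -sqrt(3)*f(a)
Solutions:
 f(a) = C1*(sin(a) - 1)^(sqrt(3)/2)/(sin(a) + 1)^(sqrt(3)/2)


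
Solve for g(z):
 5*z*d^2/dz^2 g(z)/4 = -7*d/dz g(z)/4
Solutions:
 g(z) = C1 + C2/z^(2/5)


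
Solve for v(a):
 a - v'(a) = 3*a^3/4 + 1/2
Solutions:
 v(a) = C1 - 3*a^4/16 + a^2/2 - a/2


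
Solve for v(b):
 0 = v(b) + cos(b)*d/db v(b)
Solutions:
 v(b) = C1*sqrt(sin(b) - 1)/sqrt(sin(b) + 1)


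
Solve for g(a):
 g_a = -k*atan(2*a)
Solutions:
 g(a) = C1 - k*(a*atan(2*a) - log(4*a^2 + 1)/4)


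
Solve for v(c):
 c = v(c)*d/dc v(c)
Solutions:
 v(c) = -sqrt(C1 + c^2)
 v(c) = sqrt(C1 + c^2)


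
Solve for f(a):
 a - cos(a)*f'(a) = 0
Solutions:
 f(a) = C1 + Integral(a/cos(a), a)


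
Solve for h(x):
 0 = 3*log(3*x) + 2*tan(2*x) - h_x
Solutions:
 h(x) = C1 + 3*x*log(x) - 3*x + 3*x*log(3) - log(cos(2*x))


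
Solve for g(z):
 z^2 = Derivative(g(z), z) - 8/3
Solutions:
 g(z) = C1 + z^3/3 + 8*z/3


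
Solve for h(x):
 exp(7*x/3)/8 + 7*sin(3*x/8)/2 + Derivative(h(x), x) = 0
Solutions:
 h(x) = C1 - 3*exp(7*x/3)/56 + 28*cos(3*x/8)/3


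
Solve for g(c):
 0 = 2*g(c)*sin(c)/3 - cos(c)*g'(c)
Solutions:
 g(c) = C1/cos(c)^(2/3)


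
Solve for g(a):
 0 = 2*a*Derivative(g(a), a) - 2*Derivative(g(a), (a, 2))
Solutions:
 g(a) = C1 + C2*erfi(sqrt(2)*a/2)


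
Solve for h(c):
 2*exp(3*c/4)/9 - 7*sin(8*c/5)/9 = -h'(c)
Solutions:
 h(c) = C1 - 8*exp(3*c/4)/27 - 35*cos(8*c/5)/72


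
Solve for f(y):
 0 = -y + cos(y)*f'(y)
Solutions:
 f(y) = C1 + Integral(y/cos(y), y)


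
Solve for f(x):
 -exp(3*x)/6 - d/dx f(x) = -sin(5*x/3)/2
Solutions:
 f(x) = C1 - exp(3*x)/18 - 3*cos(5*x/3)/10


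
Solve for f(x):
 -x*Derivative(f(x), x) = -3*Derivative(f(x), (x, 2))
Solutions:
 f(x) = C1 + C2*erfi(sqrt(6)*x/6)


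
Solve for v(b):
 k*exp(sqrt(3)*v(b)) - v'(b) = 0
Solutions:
 v(b) = sqrt(3)*(2*log(-1/(C1 + b*k)) - log(3))/6


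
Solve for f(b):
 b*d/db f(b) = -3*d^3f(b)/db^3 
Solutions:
 f(b) = C1 + Integral(C2*airyai(-3^(2/3)*b/3) + C3*airybi(-3^(2/3)*b/3), b)


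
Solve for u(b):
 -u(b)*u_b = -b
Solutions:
 u(b) = -sqrt(C1 + b^2)
 u(b) = sqrt(C1 + b^2)


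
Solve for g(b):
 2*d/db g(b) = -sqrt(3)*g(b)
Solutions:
 g(b) = C1*exp(-sqrt(3)*b/2)


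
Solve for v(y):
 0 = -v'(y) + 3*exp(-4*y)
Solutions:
 v(y) = C1 - 3*exp(-4*y)/4


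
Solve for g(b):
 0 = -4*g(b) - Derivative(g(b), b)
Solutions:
 g(b) = C1*exp(-4*b)


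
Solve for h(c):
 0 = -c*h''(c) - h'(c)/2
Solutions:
 h(c) = C1 + C2*sqrt(c)


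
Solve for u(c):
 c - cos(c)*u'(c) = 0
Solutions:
 u(c) = C1 + Integral(c/cos(c), c)


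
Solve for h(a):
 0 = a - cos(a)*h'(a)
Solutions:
 h(a) = C1 + Integral(a/cos(a), a)


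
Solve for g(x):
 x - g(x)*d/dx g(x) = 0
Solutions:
 g(x) = -sqrt(C1 + x^2)
 g(x) = sqrt(C1 + x^2)


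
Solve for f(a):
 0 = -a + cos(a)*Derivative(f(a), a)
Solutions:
 f(a) = C1 + Integral(a/cos(a), a)


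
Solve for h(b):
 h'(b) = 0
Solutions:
 h(b) = C1


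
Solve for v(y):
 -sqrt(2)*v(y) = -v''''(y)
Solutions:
 v(y) = C1*exp(-2^(1/8)*y) + C2*exp(2^(1/8)*y) + C3*sin(2^(1/8)*y) + C4*cos(2^(1/8)*y)


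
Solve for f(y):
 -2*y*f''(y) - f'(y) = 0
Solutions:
 f(y) = C1 + C2*sqrt(y)


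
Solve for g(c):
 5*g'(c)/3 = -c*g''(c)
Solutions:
 g(c) = C1 + C2/c^(2/3)


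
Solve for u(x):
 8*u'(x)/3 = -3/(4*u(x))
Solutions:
 u(x) = -sqrt(C1 - 9*x)/4
 u(x) = sqrt(C1 - 9*x)/4


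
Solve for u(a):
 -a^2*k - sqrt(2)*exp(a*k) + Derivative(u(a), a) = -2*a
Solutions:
 u(a) = C1 + a^3*k/3 - a^2 + sqrt(2)*exp(a*k)/k


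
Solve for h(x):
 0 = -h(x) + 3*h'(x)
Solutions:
 h(x) = C1*exp(x/3)


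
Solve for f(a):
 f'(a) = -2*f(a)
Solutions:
 f(a) = C1*exp(-2*a)


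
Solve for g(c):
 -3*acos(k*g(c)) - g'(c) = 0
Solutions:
 Integral(1/acos(_y*k), (_y, g(c))) = C1 - 3*c


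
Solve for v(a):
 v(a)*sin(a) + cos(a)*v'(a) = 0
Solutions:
 v(a) = C1*cos(a)


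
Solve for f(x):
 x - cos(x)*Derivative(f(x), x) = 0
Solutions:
 f(x) = C1 + Integral(x/cos(x), x)


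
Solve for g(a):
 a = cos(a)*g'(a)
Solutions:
 g(a) = C1 + Integral(a/cos(a), a)


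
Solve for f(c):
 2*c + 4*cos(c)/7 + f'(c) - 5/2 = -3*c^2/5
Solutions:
 f(c) = C1 - c^3/5 - c^2 + 5*c/2 - 4*sin(c)/7


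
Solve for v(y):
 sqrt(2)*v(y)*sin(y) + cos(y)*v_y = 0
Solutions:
 v(y) = C1*cos(y)^(sqrt(2))


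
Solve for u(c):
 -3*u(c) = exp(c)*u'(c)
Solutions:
 u(c) = C1*exp(3*exp(-c))


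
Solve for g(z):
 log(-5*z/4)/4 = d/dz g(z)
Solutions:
 g(z) = C1 + z*log(-z)/4 + z*(-2*log(2) - 1 + log(5))/4


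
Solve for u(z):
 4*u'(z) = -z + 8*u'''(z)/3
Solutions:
 u(z) = C1 + C2*exp(-sqrt(6)*z/2) + C3*exp(sqrt(6)*z/2) - z^2/8


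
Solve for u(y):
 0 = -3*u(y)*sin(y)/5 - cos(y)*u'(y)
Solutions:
 u(y) = C1*cos(y)^(3/5)


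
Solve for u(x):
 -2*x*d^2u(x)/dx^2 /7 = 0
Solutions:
 u(x) = C1 + C2*x


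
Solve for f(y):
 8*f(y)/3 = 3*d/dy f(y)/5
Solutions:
 f(y) = C1*exp(40*y/9)


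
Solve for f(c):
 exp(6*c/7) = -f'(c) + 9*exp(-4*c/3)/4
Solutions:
 f(c) = C1 - 7*exp(6*c/7)/6 - 27*exp(-4*c/3)/16


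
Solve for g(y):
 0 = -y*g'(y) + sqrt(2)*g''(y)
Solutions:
 g(y) = C1 + C2*erfi(2^(1/4)*y/2)


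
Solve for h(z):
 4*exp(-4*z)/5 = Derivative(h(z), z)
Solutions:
 h(z) = C1 - exp(-4*z)/5


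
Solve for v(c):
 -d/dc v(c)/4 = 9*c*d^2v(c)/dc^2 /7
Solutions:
 v(c) = C1 + C2*c^(29/36)


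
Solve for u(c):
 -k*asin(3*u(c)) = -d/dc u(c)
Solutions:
 Integral(1/asin(3*_y), (_y, u(c))) = C1 + c*k


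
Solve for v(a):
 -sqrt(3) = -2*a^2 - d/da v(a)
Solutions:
 v(a) = C1 - 2*a^3/3 + sqrt(3)*a


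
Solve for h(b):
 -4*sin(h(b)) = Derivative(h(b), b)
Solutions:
 h(b) = -acos((-C1 - exp(8*b))/(C1 - exp(8*b))) + 2*pi
 h(b) = acos((-C1 - exp(8*b))/(C1 - exp(8*b)))


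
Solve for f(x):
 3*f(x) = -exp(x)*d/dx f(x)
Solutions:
 f(x) = C1*exp(3*exp(-x))


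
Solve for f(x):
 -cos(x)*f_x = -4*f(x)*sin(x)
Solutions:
 f(x) = C1/cos(x)^4


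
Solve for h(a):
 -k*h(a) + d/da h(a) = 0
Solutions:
 h(a) = C1*exp(a*k)


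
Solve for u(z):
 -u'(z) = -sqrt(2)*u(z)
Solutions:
 u(z) = C1*exp(sqrt(2)*z)


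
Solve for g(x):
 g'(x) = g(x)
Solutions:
 g(x) = C1*exp(x)


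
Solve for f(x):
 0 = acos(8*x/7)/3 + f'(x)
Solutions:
 f(x) = C1 - x*acos(8*x/7)/3 + sqrt(49 - 64*x^2)/24


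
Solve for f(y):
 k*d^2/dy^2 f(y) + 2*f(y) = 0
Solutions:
 f(y) = C1*exp(-sqrt(2)*y*sqrt(-1/k)) + C2*exp(sqrt(2)*y*sqrt(-1/k))


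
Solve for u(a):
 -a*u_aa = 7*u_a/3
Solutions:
 u(a) = C1 + C2/a^(4/3)


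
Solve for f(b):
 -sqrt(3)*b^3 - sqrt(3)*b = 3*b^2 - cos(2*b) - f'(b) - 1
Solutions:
 f(b) = C1 + sqrt(3)*b^4/4 + b^3 + sqrt(3)*b^2/2 - b - sin(2*b)/2


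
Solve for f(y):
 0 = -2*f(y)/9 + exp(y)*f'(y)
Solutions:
 f(y) = C1*exp(-2*exp(-y)/9)


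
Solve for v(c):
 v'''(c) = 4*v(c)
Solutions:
 v(c) = C3*exp(2^(2/3)*c) + (C1*sin(2^(2/3)*sqrt(3)*c/2) + C2*cos(2^(2/3)*sqrt(3)*c/2))*exp(-2^(2/3)*c/2)


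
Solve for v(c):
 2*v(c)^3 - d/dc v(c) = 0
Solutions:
 v(c) = -sqrt(2)*sqrt(-1/(C1 + 2*c))/2
 v(c) = sqrt(2)*sqrt(-1/(C1 + 2*c))/2


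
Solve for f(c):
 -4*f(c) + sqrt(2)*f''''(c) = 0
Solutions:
 f(c) = C1*exp(-2^(3/8)*c) + C2*exp(2^(3/8)*c) + C3*sin(2^(3/8)*c) + C4*cos(2^(3/8)*c)


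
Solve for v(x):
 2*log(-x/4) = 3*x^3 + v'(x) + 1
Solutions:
 v(x) = C1 - 3*x^4/4 + 2*x*log(-x) + x*(-3 - 4*log(2))


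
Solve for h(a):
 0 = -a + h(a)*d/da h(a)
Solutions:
 h(a) = -sqrt(C1 + a^2)
 h(a) = sqrt(C1 + a^2)


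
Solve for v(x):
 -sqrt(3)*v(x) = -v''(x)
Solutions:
 v(x) = C1*exp(-3^(1/4)*x) + C2*exp(3^(1/4)*x)


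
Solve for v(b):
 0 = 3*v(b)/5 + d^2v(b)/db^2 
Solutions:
 v(b) = C1*sin(sqrt(15)*b/5) + C2*cos(sqrt(15)*b/5)


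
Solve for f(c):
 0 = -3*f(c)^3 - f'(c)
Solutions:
 f(c) = -sqrt(2)*sqrt(-1/(C1 - 3*c))/2
 f(c) = sqrt(2)*sqrt(-1/(C1 - 3*c))/2


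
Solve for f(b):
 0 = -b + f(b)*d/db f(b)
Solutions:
 f(b) = -sqrt(C1 + b^2)
 f(b) = sqrt(C1 + b^2)


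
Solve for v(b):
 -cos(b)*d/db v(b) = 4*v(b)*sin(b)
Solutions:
 v(b) = C1*cos(b)^4


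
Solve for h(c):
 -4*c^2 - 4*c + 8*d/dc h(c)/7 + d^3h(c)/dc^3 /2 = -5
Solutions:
 h(c) = C1 + C2*sin(4*sqrt(7)*c/7) + C3*cos(4*sqrt(7)*c/7) + 7*c^3/6 + 7*c^2/4 - 119*c/16


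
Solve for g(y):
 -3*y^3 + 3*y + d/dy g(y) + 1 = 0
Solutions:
 g(y) = C1 + 3*y^4/4 - 3*y^2/2 - y


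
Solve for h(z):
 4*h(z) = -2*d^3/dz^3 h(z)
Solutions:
 h(z) = C3*exp(-2^(1/3)*z) + (C1*sin(2^(1/3)*sqrt(3)*z/2) + C2*cos(2^(1/3)*sqrt(3)*z/2))*exp(2^(1/3)*z/2)


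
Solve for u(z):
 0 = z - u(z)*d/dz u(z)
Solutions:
 u(z) = -sqrt(C1 + z^2)
 u(z) = sqrt(C1 + z^2)


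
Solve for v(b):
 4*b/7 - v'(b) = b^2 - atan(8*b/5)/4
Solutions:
 v(b) = C1 - b^3/3 + 2*b^2/7 + b*atan(8*b/5)/4 - 5*log(64*b^2 + 25)/64


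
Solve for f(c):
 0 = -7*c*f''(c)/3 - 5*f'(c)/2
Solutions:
 f(c) = C1 + C2/c^(1/14)


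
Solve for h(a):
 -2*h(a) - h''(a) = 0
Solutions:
 h(a) = C1*sin(sqrt(2)*a) + C2*cos(sqrt(2)*a)


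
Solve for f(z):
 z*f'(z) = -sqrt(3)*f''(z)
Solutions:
 f(z) = C1 + C2*erf(sqrt(2)*3^(3/4)*z/6)


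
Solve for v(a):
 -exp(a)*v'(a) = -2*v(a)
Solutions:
 v(a) = C1*exp(-2*exp(-a))


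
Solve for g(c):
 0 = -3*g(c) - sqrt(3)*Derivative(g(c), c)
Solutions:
 g(c) = C1*exp(-sqrt(3)*c)


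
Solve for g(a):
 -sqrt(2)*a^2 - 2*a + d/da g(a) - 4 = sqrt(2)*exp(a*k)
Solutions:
 g(a) = C1 + sqrt(2)*a^3/3 + a^2 + 4*a + sqrt(2)*exp(a*k)/k


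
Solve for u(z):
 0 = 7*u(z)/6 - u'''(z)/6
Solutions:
 u(z) = C3*exp(7^(1/3)*z) + (C1*sin(sqrt(3)*7^(1/3)*z/2) + C2*cos(sqrt(3)*7^(1/3)*z/2))*exp(-7^(1/3)*z/2)


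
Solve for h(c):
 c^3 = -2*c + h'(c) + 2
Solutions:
 h(c) = C1 + c^4/4 + c^2 - 2*c


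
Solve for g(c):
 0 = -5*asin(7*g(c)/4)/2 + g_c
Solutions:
 Integral(1/asin(7*_y/4), (_y, g(c))) = C1 + 5*c/2


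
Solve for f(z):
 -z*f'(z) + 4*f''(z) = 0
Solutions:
 f(z) = C1 + C2*erfi(sqrt(2)*z/4)


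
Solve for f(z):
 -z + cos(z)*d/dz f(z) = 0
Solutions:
 f(z) = C1 + Integral(z/cos(z), z)


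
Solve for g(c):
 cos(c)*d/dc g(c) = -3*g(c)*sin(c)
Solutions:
 g(c) = C1*cos(c)^3


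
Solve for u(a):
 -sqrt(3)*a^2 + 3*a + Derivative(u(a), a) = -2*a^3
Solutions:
 u(a) = C1 - a^4/2 + sqrt(3)*a^3/3 - 3*a^2/2


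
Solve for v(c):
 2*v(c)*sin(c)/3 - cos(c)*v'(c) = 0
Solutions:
 v(c) = C1/cos(c)^(2/3)


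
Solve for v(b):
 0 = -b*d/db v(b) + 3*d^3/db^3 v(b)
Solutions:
 v(b) = C1 + Integral(C2*airyai(3^(2/3)*b/3) + C3*airybi(3^(2/3)*b/3), b)


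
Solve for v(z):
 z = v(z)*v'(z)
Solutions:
 v(z) = -sqrt(C1 + z^2)
 v(z) = sqrt(C1 + z^2)


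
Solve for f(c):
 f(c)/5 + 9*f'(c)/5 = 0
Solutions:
 f(c) = C1*exp(-c/9)


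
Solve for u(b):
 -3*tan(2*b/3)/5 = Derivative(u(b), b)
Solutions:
 u(b) = C1 + 9*log(cos(2*b/3))/10


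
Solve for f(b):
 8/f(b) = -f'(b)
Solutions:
 f(b) = -sqrt(C1 - 16*b)
 f(b) = sqrt(C1 - 16*b)


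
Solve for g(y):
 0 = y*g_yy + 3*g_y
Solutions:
 g(y) = C1 + C2/y^2


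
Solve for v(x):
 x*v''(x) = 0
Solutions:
 v(x) = C1 + C2*x


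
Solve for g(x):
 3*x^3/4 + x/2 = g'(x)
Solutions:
 g(x) = C1 + 3*x^4/16 + x^2/4


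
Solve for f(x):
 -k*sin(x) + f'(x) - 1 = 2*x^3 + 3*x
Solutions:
 f(x) = C1 - k*cos(x) + x^4/2 + 3*x^2/2 + x


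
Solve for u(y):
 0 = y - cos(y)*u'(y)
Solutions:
 u(y) = C1 + Integral(y/cos(y), y)


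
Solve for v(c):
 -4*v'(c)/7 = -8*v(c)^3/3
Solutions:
 v(c) = -sqrt(6)*sqrt(-1/(C1 + 14*c))/2
 v(c) = sqrt(6)*sqrt(-1/(C1 + 14*c))/2


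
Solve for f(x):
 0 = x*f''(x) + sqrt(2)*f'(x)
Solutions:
 f(x) = C1 + C2*x^(1 - sqrt(2))


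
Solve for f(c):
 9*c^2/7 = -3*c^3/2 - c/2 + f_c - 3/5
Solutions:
 f(c) = C1 + 3*c^4/8 + 3*c^3/7 + c^2/4 + 3*c/5


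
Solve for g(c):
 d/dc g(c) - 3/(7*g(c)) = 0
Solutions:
 g(c) = -sqrt(C1 + 42*c)/7
 g(c) = sqrt(C1 + 42*c)/7


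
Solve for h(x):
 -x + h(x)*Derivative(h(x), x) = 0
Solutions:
 h(x) = -sqrt(C1 + x^2)
 h(x) = sqrt(C1 + x^2)


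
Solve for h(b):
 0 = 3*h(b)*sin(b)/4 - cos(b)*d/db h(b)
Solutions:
 h(b) = C1/cos(b)^(3/4)


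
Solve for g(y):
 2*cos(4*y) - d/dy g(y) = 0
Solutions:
 g(y) = C1 + sin(4*y)/2


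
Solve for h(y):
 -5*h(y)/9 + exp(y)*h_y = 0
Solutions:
 h(y) = C1*exp(-5*exp(-y)/9)


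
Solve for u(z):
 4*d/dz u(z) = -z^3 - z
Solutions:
 u(z) = C1 - z^4/16 - z^2/8


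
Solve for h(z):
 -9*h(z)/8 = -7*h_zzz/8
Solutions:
 h(z) = C3*exp(21^(2/3)*z/7) + (C1*sin(3*3^(1/6)*7^(2/3)*z/14) + C2*cos(3*3^(1/6)*7^(2/3)*z/14))*exp(-21^(2/3)*z/14)


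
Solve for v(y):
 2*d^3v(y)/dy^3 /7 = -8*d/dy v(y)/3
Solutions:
 v(y) = C1 + C2*sin(2*sqrt(21)*y/3) + C3*cos(2*sqrt(21)*y/3)


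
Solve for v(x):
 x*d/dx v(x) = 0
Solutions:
 v(x) = C1


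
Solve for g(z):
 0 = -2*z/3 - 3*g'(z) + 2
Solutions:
 g(z) = C1 - z^2/9 + 2*z/3


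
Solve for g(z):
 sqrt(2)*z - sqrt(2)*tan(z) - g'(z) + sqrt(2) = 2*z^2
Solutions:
 g(z) = C1 - 2*z^3/3 + sqrt(2)*z^2/2 + sqrt(2)*z + sqrt(2)*log(cos(z))


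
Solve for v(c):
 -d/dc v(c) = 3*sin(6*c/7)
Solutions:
 v(c) = C1 + 7*cos(6*c/7)/2


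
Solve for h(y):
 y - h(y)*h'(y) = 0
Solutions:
 h(y) = -sqrt(C1 + y^2)
 h(y) = sqrt(C1 + y^2)


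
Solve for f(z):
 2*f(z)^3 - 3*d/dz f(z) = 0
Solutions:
 f(z) = -sqrt(6)*sqrt(-1/(C1 + 2*z))/2
 f(z) = sqrt(6)*sqrt(-1/(C1 + 2*z))/2


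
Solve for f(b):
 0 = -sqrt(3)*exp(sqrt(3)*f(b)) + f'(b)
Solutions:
 f(b) = sqrt(3)*(2*log(-1/(C1 + sqrt(3)*b)) - log(3))/6


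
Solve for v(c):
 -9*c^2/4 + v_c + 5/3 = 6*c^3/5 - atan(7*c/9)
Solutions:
 v(c) = C1 + 3*c^4/10 + 3*c^3/4 - c*atan(7*c/9) - 5*c/3 + 9*log(49*c^2 + 81)/14


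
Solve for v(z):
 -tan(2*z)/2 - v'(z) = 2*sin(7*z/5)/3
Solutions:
 v(z) = C1 + log(cos(2*z))/4 + 10*cos(7*z/5)/21


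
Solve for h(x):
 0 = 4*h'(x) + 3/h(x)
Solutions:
 h(x) = -sqrt(C1 - 6*x)/2
 h(x) = sqrt(C1 - 6*x)/2


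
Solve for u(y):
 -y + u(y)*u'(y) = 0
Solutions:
 u(y) = -sqrt(C1 + y^2)
 u(y) = sqrt(C1 + y^2)


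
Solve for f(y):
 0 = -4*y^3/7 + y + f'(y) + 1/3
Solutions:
 f(y) = C1 + y^4/7 - y^2/2 - y/3


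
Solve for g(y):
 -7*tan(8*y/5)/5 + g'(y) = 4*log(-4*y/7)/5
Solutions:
 g(y) = C1 + 4*y*log(-y)/5 - 4*y*log(7)/5 - 4*y/5 + 8*y*log(2)/5 - 7*log(cos(8*y/5))/8


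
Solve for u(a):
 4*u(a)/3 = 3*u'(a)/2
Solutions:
 u(a) = C1*exp(8*a/9)


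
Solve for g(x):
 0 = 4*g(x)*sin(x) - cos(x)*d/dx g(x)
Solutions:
 g(x) = C1/cos(x)^4


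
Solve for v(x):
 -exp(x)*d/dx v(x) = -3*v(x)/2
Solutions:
 v(x) = C1*exp(-3*exp(-x)/2)


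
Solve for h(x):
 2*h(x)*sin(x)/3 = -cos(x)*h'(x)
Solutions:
 h(x) = C1*cos(x)^(2/3)


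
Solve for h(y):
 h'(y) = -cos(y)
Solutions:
 h(y) = C1 - sin(y)


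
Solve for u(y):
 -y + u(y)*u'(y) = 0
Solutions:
 u(y) = -sqrt(C1 + y^2)
 u(y) = sqrt(C1 + y^2)


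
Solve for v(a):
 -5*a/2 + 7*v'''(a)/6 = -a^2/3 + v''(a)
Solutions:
 v(a) = C1 + C2*a + C3*exp(6*a/7) + a^4/36 - 31*a^3/108 - 217*a^2/216
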